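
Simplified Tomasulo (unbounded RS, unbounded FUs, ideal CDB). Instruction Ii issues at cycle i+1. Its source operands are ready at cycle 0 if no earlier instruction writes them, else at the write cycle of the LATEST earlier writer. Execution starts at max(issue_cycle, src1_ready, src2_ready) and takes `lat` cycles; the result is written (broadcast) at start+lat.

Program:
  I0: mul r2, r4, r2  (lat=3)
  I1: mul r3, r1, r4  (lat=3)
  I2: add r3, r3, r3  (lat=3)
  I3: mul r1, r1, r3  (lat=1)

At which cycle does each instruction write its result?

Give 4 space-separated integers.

I0 mul r2: issue@1 deps=(None,None) exec_start@1 write@4
I1 mul r3: issue@2 deps=(None,None) exec_start@2 write@5
I2 add r3: issue@3 deps=(1,1) exec_start@5 write@8
I3 mul r1: issue@4 deps=(None,2) exec_start@8 write@9

Answer: 4 5 8 9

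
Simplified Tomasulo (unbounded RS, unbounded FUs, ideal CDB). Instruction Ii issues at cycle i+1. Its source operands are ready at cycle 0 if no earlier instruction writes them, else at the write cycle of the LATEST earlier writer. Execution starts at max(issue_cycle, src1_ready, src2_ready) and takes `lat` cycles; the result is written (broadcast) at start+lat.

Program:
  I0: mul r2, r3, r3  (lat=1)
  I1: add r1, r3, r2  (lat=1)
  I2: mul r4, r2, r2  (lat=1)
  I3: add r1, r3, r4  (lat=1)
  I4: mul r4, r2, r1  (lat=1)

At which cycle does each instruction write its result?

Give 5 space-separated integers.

Answer: 2 3 4 5 6

Derivation:
I0 mul r2: issue@1 deps=(None,None) exec_start@1 write@2
I1 add r1: issue@2 deps=(None,0) exec_start@2 write@3
I2 mul r4: issue@3 deps=(0,0) exec_start@3 write@4
I3 add r1: issue@4 deps=(None,2) exec_start@4 write@5
I4 mul r4: issue@5 deps=(0,3) exec_start@5 write@6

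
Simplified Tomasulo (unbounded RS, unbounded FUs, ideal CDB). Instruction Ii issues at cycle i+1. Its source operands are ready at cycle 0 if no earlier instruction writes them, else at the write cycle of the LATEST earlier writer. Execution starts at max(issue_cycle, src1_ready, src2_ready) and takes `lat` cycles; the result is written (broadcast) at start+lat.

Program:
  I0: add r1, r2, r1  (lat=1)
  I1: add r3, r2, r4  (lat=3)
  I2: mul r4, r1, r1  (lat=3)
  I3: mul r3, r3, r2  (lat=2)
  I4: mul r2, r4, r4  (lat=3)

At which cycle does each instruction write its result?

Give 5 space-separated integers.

I0 add r1: issue@1 deps=(None,None) exec_start@1 write@2
I1 add r3: issue@2 deps=(None,None) exec_start@2 write@5
I2 mul r4: issue@3 deps=(0,0) exec_start@3 write@6
I3 mul r3: issue@4 deps=(1,None) exec_start@5 write@7
I4 mul r2: issue@5 deps=(2,2) exec_start@6 write@9

Answer: 2 5 6 7 9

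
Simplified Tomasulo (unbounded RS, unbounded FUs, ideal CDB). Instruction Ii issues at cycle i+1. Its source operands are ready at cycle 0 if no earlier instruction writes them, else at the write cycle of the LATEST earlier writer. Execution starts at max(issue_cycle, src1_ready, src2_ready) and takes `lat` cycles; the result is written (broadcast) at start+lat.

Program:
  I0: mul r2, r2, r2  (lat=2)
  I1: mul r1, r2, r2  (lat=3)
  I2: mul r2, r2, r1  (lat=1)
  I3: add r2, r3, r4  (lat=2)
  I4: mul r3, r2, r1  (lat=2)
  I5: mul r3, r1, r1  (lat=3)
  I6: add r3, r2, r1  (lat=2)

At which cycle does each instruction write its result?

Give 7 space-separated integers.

I0 mul r2: issue@1 deps=(None,None) exec_start@1 write@3
I1 mul r1: issue@2 deps=(0,0) exec_start@3 write@6
I2 mul r2: issue@3 deps=(0,1) exec_start@6 write@7
I3 add r2: issue@4 deps=(None,None) exec_start@4 write@6
I4 mul r3: issue@5 deps=(3,1) exec_start@6 write@8
I5 mul r3: issue@6 deps=(1,1) exec_start@6 write@9
I6 add r3: issue@7 deps=(3,1) exec_start@7 write@9

Answer: 3 6 7 6 8 9 9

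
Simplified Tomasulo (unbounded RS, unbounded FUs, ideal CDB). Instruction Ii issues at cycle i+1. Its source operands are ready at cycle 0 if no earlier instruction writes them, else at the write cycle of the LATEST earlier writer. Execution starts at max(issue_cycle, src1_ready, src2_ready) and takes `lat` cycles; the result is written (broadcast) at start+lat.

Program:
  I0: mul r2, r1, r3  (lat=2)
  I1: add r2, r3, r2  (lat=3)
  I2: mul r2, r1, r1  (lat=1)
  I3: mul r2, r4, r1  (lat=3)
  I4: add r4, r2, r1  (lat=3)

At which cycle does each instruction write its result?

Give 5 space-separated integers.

I0 mul r2: issue@1 deps=(None,None) exec_start@1 write@3
I1 add r2: issue@2 deps=(None,0) exec_start@3 write@6
I2 mul r2: issue@3 deps=(None,None) exec_start@3 write@4
I3 mul r2: issue@4 deps=(None,None) exec_start@4 write@7
I4 add r4: issue@5 deps=(3,None) exec_start@7 write@10

Answer: 3 6 4 7 10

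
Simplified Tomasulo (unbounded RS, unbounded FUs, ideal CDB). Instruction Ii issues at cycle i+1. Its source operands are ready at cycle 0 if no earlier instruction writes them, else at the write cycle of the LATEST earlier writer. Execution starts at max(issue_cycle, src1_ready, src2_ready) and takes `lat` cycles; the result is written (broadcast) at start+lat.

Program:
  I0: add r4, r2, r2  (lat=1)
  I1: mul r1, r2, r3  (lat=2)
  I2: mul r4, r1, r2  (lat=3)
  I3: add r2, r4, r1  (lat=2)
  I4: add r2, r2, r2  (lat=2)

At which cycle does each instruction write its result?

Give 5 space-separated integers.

I0 add r4: issue@1 deps=(None,None) exec_start@1 write@2
I1 mul r1: issue@2 deps=(None,None) exec_start@2 write@4
I2 mul r4: issue@3 deps=(1,None) exec_start@4 write@7
I3 add r2: issue@4 deps=(2,1) exec_start@7 write@9
I4 add r2: issue@5 deps=(3,3) exec_start@9 write@11

Answer: 2 4 7 9 11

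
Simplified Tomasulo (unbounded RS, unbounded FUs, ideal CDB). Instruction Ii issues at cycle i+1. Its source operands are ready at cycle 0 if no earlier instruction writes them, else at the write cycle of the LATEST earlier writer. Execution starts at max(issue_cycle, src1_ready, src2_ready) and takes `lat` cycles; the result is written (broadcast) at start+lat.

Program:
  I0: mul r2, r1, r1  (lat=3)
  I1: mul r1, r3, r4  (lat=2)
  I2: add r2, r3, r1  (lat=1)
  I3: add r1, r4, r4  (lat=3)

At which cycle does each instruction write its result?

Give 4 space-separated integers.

I0 mul r2: issue@1 deps=(None,None) exec_start@1 write@4
I1 mul r1: issue@2 deps=(None,None) exec_start@2 write@4
I2 add r2: issue@3 deps=(None,1) exec_start@4 write@5
I3 add r1: issue@4 deps=(None,None) exec_start@4 write@7

Answer: 4 4 5 7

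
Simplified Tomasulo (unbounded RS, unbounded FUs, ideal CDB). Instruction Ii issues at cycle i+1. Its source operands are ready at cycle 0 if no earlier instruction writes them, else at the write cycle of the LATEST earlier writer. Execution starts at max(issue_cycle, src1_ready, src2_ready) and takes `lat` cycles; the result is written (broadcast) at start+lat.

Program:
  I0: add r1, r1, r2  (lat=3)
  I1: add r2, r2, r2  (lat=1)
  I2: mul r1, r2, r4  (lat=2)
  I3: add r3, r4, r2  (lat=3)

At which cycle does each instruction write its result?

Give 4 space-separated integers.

Answer: 4 3 5 7

Derivation:
I0 add r1: issue@1 deps=(None,None) exec_start@1 write@4
I1 add r2: issue@2 deps=(None,None) exec_start@2 write@3
I2 mul r1: issue@3 deps=(1,None) exec_start@3 write@5
I3 add r3: issue@4 deps=(None,1) exec_start@4 write@7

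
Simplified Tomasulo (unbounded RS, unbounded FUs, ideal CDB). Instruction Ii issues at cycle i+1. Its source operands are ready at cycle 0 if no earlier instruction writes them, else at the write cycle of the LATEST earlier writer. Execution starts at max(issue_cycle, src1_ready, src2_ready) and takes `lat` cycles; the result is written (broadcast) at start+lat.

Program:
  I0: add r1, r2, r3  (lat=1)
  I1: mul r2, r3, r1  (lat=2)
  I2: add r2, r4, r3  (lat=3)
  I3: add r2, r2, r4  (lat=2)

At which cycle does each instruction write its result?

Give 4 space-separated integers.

I0 add r1: issue@1 deps=(None,None) exec_start@1 write@2
I1 mul r2: issue@2 deps=(None,0) exec_start@2 write@4
I2 add r2: issue@3 deps=(None,None) exec_start@3 write@6
I3 add r2: issue@4 deps=(2,None) exec_start@6 write@8

Answer: 2 4 6 8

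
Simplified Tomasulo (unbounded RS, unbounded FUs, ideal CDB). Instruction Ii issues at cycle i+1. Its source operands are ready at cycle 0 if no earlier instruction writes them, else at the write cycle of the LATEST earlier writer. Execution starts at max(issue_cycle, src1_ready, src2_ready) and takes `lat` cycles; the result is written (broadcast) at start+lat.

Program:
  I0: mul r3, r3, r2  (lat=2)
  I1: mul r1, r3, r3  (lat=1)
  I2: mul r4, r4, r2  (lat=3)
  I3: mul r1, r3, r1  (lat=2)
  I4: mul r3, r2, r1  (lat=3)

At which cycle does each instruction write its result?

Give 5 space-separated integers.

I0 mul r3: issue@1 deps=(None,None) exec_start@1 write@3
I1 mul r1: issue@2 deps=(0,0) exec_start@3 write@4
I2 mul r4: issue@3 deps=(None,None) exec_start@3 write@6
I3 mul r1: issue@4 deps=(0,1) exec_start@4 write@6
I4 mul r3: issue@5 deps=(None,3) exec_start@6 write@9

Answer: 3 4 6 6 9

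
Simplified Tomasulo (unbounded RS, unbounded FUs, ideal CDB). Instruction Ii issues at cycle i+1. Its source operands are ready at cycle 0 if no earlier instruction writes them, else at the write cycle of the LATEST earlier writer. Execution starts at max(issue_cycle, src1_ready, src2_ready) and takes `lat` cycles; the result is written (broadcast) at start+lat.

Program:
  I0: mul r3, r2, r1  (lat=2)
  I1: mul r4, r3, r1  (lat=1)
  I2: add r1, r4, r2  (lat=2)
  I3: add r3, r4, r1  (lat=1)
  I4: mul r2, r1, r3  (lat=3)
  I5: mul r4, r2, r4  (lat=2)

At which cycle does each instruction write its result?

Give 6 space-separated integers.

Answer: 3 4 6 7 10 12

Derivation:
I0 mul r3: issue@1 deps=(None,None) exec_start@1 write@3
I1 mul r4: issue@2 deps=(0,None) exec_start@3 write@4
I2 add r1: issue@3 deps=(1,None) exec_start@4 write@6
I3 add r3: issue@4 deps=(1,2) exec_start@6 write@7
I4 mul r2: issue@5 deps=(2,3) exec_start@7 write@10
I5 mul r4: issue@6 deps=(4,1) exec_start@10 write@12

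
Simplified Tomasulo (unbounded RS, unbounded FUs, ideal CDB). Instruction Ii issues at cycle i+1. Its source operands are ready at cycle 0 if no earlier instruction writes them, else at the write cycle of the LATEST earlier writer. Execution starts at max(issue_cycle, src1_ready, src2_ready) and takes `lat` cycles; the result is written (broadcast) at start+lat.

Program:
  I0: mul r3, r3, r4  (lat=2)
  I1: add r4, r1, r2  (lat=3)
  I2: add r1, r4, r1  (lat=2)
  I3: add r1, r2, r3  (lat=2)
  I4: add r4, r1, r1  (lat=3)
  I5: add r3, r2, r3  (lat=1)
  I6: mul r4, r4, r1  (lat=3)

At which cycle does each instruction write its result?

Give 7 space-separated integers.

Answer: 3 5 7 6 9 7 12

Derivation:
I0 mul r3: issue@1 deps=(None,None) exec_start@1 write@3
I1 add r4: issue@2 deps=(None,None) exec_start@2 write@5
I2 add r1: issue@3 deps=(1,None) exec_start@5 write@7
I3 add r1: issue@4 deps=(None,0) exec_start@4 write@6
I4 add r4: issue@5 deps=(3,3) exec_start@6 write@9
I5 add r3: issue@6 deps=(None,0) exec_start@6 write@7
I6 mul r4: issue@7 deps=(4,3) exec_start@9 write@12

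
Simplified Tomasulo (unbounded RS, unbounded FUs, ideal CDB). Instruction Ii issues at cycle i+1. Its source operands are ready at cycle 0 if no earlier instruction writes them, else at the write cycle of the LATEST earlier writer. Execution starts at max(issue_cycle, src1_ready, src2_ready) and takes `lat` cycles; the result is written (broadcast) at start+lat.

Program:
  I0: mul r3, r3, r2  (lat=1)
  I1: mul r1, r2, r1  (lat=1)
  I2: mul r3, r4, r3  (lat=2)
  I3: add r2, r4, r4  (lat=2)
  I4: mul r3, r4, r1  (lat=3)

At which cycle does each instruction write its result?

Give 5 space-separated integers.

I0 mul r3: issue@1 deps=(None,None) exec_start@1 write@2
I1 mul r1: issue@2 deps=(None,None) exec_start@2 write@3
I2 mul r3: issue@3 deps=(None,0) exec_start@3 write@5
I3 add r2: issue@4 deps=(None,None) exec_start@4 write@6
I4 mul r3: issue@5 deps=(None,1) exec_start@5 write@8

Answer: 2 3 5 6 8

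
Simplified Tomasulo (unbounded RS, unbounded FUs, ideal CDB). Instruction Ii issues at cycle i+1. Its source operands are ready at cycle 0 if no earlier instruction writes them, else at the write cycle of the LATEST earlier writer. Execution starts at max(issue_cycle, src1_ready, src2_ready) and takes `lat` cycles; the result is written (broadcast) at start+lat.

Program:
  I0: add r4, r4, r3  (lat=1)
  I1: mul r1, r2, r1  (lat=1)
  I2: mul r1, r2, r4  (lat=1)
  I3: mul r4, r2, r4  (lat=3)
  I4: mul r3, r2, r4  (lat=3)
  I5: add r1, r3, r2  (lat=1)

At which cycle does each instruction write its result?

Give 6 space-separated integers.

I0 add r4: issue@1 deps=(None,None) exec_start@1 write@2
I1 mul r1: issue@2 deps=(None,None) exec_start@2 write@3
I2 mul r1: issue@3 deps=(None,0) exec_start@3 write@4
I3 mul r4: issue@4 deps=(None,0) exec_start@4 write@7
I4 mul r3: issue@5 deps=(None,3) exec_start@7 write@10
I5 add r1: issue@6 deps=(4,None) exec_start@10 write@11

Answer: 2 3 4 7 10 11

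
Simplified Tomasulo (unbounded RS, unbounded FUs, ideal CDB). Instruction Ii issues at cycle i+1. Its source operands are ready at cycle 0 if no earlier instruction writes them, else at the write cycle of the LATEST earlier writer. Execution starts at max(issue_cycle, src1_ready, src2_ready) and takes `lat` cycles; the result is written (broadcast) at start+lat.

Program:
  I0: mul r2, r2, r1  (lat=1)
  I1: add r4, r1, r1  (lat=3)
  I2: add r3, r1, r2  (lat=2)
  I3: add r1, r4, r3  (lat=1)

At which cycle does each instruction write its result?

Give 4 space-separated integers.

I0 mul r2: issue@1 deps=(None,None) exec_start@1 write@2
I1 add r4: issue@2 deps=(None,None) exec_start@2 write@5
I2 add r3: issue@3 deps=(None,0) exec_start@3 write@5
I3 add r1: issue@4 deps=(1,2) exec_start@5 write@6

Answer: 2 5 5 6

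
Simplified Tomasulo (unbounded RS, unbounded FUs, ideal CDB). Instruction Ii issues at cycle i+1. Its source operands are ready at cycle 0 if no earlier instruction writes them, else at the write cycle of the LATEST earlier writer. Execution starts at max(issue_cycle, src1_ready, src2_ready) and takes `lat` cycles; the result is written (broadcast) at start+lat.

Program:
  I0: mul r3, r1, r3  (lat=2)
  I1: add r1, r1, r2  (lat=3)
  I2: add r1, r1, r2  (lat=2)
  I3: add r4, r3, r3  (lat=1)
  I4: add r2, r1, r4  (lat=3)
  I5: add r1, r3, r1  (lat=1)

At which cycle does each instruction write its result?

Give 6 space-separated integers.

I0 mul r3: issue@1 deps=(None,None) exec_start@1 write@3
I1 add r1: issue@2 deps=(None,None) exec_start@2 write@5
I2 add r1: issue@3 deps=(1,None) exec_start@5 write@7
I3 add r4: issue@4 deps=(0,0) exec_start@4 write@5
I4 add r2: issue@5 deps=(2,3) exec_start@7 write@10
I5 add r1: issue@6 deps=(0,2) exec_start@7 write@8

Answer: 3 5 7 5 10 8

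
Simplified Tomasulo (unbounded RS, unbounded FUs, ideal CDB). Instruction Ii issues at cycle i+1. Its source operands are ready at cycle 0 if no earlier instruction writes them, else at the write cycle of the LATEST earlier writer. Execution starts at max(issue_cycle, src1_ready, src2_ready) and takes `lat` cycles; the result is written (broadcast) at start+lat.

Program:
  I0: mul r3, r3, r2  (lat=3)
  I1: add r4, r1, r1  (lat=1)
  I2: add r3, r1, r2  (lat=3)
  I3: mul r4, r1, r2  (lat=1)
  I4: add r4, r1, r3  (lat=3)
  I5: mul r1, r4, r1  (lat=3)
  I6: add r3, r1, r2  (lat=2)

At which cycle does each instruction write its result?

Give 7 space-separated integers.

Answer: 4 3 6 5 9 12 14

Derivation:
I0 mul r3: issue@1 deps=(None,None) exec_start@1 write@4
I1 add r4: issue@2 deps=(None,None) exec_start@2 write@3
I2 add r3: issue@3 deps=(None,None) exec_start@3 write@6
I3 mul r4: issue@4 deps=(None,None) exec_start@4 write@5
I4 add r4: issue@5 deps=(None,2) exec_start@6 write@9
I5 mul r1: issue@6 deps=(4,None) exec_start@9 write@12
I6 add r3: issue@7 deps=(5,None) exec_start@12 write@14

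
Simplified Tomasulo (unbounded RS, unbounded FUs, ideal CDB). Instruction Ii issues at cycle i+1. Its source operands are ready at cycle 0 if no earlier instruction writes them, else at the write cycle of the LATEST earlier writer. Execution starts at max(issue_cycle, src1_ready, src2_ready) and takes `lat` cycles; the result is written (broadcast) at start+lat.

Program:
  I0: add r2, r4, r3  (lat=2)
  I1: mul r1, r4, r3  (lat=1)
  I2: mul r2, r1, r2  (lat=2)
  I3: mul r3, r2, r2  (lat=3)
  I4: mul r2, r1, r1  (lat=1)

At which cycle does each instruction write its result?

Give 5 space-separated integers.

Answer: 3 3 5 8 6

Derivation:
I0 add r2: issue@1 deps=(None,None) exec_start@1 write@3
I1 mul r1: issue@2 deps=(None,None) exec_start@2 write@3
I2 mul r2: issue@3 deps=(1,0) exec_start@3 write@5
I3 mul r3: issue@4 deps=(2,2) exec_start@5 write@8
I4 mul r2: issue@5 deps=(1,1) exec_start@5 write@6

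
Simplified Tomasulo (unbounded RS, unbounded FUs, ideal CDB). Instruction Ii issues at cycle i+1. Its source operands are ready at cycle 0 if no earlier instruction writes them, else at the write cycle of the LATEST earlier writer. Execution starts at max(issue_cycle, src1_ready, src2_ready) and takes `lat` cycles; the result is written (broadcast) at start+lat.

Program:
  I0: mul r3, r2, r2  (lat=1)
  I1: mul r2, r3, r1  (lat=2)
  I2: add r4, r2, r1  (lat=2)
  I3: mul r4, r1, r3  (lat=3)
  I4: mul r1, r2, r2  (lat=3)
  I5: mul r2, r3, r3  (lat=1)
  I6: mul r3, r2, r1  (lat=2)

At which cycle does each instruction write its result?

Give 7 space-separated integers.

I0 mul r3: issue@1 deps=(None,None) exec_start@1 write@2
I1 mul r2: issue@2 deps=(0,None) exec_start@2 write@4
I2 add r4: issue@3 deps=(1,None) exec_start@4 write@6
I3 mul r4: issue@4 deps=(None,0) exec_start@4 write@7
I4 mul r1: issue@5 deps=(1,1) exec_start@5 write@8
I5 mul r2: issue@6 deps=(0,0) exec_start@6 write@7
I6 mul r3: issue@7 deps=(5,4) exec_start@8 write@10

Answer: 2 4 6 7 8 7 10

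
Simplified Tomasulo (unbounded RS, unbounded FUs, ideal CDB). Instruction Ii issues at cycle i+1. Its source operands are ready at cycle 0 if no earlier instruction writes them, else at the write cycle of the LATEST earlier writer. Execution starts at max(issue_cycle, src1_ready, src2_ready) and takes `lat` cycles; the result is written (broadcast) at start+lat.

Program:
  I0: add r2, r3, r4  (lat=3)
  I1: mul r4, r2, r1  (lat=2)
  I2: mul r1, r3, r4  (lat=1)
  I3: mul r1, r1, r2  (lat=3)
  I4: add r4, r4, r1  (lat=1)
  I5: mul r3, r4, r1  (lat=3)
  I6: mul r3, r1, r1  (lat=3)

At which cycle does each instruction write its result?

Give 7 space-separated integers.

I0 add r2: issue@1 deps=(None,None) exec_start@1 write@4
I1 mul r4: issue@2 deps=(0,None) exec_start@4 write@6
I2 mul r1: issue@3 deps=(None,1) exec_start@6 write@7
I3 mul r1: issue@4 deps=(2,0) exec_start@7 write@10
I4 add r4: issue@5 deps=(1,3) exec_start@10 write@11
I5 mul r3: issue@6 deps=(4,3) exec_start@11 write@14
I6 mul r3: issue@7 deps=(3,3) exec_start@10 write@13

Answer: 4 6 7 10 11 14 13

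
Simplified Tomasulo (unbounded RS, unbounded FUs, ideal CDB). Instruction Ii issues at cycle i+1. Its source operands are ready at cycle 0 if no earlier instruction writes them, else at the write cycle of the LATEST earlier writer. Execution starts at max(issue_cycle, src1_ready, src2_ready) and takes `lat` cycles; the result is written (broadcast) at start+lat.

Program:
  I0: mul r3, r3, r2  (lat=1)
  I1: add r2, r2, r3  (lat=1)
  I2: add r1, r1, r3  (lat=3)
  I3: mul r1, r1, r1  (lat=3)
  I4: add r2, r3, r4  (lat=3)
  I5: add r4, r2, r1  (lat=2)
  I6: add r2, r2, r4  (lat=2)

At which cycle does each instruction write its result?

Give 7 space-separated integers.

I0 mul r3: issue@1 deps=(None,None) exec_start@1 write@2
I1 add r2: issue@2 deps=(None,0) exec_start@2 write@3
I2 add r1: issue@3 deps=(None,0) exec_start@3 write@6
I3 mul r1: issue@4 deps=(2,2) exec_start@6 write@9
I4 add r2: issue@5 deps=(0,None) exec_start@5 write@8
I5 add r4: issue@6 deps=(4,3) exec_start@9 write@11
I6 add r2: issue@7 deps=(4,5) exec_start@11 write@13

Answer: 2 3 6 9 8 11 13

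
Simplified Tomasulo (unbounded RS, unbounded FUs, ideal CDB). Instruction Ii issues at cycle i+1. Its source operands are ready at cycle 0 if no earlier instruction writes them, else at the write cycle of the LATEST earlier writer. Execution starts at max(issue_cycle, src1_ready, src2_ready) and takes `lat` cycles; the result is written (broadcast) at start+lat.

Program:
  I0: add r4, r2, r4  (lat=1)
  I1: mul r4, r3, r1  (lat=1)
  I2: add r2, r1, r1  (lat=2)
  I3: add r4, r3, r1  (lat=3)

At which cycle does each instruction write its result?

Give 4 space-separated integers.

I0 add r4: issue@1 deps=(None,None) exec_start@1 write@2
I1 mul r4: issue@2 deps=(None,None) exec_start@2 write@3
I2 add r2: issue@3 deps=(None,None) exec_start@3 write@5
I3 add r4: issue@4 deps=(None,None) exec_start@4 write@7

Answer: 2 3 5 7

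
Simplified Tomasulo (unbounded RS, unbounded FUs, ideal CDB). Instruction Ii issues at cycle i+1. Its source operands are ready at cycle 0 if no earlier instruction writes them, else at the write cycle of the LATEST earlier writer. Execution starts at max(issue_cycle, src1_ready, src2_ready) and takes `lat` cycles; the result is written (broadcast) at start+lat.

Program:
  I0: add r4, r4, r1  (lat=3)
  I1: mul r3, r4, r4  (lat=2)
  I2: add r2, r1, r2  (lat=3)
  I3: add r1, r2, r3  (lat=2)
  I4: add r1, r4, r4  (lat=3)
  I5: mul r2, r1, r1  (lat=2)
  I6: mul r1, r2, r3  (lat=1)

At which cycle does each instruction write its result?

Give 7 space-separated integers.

I0 add r4: issue@1 deps=(None,None) exec_start@1 write@4
I1 mul r3: issue@2 deps=(0,0) exec_start@4 write@6
I2 add r2: issue@3 deps=(None,None) exec_start@3 write@6
I3 add r1: issue@4 deps=(2,1) exec_start@6 write@8
I4 add r1: issue@5 deps=(0,0) exec_start@5 write@8
I5 mul r2: issue@6 deps=(4,4) exec_start@8 write@10
I6 mul r1: issue@7 deps=(5,1) exec_start@10 write@11

Answer: 4 6 6 8 8 10 11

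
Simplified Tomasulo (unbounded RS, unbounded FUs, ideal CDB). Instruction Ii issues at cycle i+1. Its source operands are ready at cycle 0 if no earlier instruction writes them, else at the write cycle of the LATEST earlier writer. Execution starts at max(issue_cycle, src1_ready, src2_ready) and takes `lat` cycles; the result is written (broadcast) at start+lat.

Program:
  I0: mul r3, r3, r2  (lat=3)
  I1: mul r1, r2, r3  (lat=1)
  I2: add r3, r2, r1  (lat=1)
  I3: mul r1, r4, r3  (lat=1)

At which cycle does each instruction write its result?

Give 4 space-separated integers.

Answer: 4 5 6 7

Derivation:
I0 mul r3: issue@1 deps=(None,None) exec_start@1 write@4
I1 mul r1: issue@2 deps=(None,0) exec_start@4 write@5
I2 add r3: issue@3 deps=(None,1) exec_start@5 write@6
I3 mul r1: issue@4 deps=(None,2) exec_start@6 write@7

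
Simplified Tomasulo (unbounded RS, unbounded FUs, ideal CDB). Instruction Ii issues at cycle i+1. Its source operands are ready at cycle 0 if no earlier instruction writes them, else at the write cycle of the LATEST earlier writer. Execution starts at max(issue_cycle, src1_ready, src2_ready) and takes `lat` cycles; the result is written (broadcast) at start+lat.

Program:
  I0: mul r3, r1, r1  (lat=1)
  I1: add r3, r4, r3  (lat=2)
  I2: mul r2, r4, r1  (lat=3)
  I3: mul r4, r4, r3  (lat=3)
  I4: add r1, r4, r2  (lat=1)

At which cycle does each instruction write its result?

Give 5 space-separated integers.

Answer: 2 4 6 7 8

Derivation:
I0 mul r3: issue@1 deps=(None,None) exec_start@1 write@2
I1 add r3: issue@2 deps=(None,0) exec_start@2 write@4
I2 mul r2: issue@3 deps=(None,None) exec_start@3 write@6
I3 mul r4: issue@4 deps=(None,1) exec_start@4 write@7
I4 add r1: issue@5 deps=(3,2) exec_start@7 write@8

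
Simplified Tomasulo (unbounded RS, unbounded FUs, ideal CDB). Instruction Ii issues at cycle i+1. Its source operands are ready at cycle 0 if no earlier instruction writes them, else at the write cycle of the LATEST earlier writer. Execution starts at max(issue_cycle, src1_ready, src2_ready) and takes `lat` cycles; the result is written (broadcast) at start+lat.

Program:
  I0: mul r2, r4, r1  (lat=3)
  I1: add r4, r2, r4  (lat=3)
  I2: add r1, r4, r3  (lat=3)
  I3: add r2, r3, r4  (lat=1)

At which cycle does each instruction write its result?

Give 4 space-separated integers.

Answer: 4 7 10 8

Derivation:
I0 mul r2: issue@1 deps=(None,None) exec_start@1 write@4
I1 add r4: issue@2 deps=(0,None) exec_start@4 write@7
I2 add r1: issue@3 deps=(1,None) exec_start@7 write@10
I3 add r2: issue@4 deps=(None,1) exec_start@7 write@8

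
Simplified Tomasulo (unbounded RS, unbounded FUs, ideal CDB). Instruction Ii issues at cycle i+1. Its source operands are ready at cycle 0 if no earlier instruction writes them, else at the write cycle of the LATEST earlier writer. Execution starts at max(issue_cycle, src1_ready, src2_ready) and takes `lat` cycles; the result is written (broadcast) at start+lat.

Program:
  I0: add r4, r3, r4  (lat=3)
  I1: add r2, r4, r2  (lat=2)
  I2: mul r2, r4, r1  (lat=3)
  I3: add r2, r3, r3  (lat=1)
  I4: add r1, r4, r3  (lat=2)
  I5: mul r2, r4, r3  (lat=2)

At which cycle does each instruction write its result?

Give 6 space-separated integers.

Answer: 4 6 7 5 7 8

Derivation:
I0 add r4: issue@1 deps=(None,None) exec_start@1 write@4
I1 add r2: issue@2 deps=(0,None) exec_start@4 write@6
I2 mul r2: issue@3 deps=(0,None) exec_start@4 write@7
I3 add r2: issue@4 deps=(None,None) exec_start@4 write@5
I4 add r1: issue@5 deps=(0,None) exec_start@5 write@7
I5 mul r2: issue@6 deps=(0,None) exec_start@6 write@8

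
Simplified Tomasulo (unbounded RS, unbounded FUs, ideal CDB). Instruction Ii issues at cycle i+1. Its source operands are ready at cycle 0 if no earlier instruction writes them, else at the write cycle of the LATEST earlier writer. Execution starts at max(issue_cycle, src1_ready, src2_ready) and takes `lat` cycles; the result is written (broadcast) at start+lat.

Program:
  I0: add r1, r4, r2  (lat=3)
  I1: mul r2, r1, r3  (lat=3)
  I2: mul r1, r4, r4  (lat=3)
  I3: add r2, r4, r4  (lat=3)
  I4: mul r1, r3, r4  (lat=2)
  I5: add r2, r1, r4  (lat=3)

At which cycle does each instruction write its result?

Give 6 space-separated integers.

I0 add r1: issue@1 deps=(None,None) exec_start@1 write@4
I1 mul r2: issue@2 deps=(0,None) exec_start@4 write@7
I2 mul r1: issue@3 deps=(None,None) exec_start@3 write@6
I3 add r2: issue@4 deps=(None,None) exec_start@4 write@7
I4 mul r1: issue@5 deps=(None,None) exec_start@5 write@7
I5 add r2: issue@6 deps=(4,None) exec_start@7 write@10

Answer: 4 7 6 7 7 10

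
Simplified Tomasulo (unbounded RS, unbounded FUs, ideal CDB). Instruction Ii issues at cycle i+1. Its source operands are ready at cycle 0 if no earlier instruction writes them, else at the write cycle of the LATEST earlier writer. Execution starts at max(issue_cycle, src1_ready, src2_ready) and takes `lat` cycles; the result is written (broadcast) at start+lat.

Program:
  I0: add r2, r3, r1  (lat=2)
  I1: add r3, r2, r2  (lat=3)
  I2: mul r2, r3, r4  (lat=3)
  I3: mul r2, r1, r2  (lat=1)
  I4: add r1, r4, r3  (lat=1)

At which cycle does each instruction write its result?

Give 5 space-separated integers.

Answer: 3 6 9 10 7

Derivation:
I0 add r2: issue@1 deps=(None,None) exec_start@1 write@3
I1 add r3: issue@2 deps=(0,0) exec_start@3 write@6
I2 mul r2: issue@3 deps=(1,None) exec_start@6 write@9
I3 mul r2: issue@4 deps=(None,2) exec_start@9 write@10
I4 add r1: issue@5 deps=(None,1) exec_start@6 write@7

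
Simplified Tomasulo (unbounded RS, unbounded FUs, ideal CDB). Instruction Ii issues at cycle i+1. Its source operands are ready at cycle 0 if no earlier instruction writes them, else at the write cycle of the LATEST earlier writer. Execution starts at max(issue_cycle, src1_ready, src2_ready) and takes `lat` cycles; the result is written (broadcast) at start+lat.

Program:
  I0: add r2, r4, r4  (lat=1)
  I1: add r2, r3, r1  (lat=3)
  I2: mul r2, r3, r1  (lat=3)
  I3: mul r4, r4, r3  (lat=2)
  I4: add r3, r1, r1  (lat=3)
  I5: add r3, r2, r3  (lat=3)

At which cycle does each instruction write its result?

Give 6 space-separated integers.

Answer: 2 5 6 6 8 11

Derivation:
I0 add r2: issue@1 deps=(None,None) exec_start@1 write@2
I1 add r2: issue@2 deps=(None,None) exec_start@2 write@5
I2 mul r2: issue@3 deps=(None,None) exec_start@3 write@6
I3 mul r4: issue@4 deps=(None,None) exec_start@4 write@6
I4 add r3: issue@5 deps=(None,None) exec_start@5 write@8
I5 add r3: issue@6 deps=(2,4) exec_start@8 write@11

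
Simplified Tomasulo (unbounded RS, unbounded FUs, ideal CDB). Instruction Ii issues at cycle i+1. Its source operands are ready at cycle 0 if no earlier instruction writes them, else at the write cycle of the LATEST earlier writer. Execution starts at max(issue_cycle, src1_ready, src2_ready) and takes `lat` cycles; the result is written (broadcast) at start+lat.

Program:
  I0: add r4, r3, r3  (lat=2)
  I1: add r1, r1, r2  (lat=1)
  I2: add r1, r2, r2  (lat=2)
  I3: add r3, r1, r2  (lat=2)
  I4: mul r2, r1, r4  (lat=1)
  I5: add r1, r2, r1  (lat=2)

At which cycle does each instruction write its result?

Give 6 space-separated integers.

Answer: 3 3 5 7 6 8

Derivation:
I0 add r4: issue@1 deps=(None,None) exec_start@1 write@3
I1 add r1: issue@2 deps=(None,None) exec_start@2 write@3
I2 add r1: issue@3 deps=(None,None) exec_start@3 write@5
I3 add r3: issue@4 deps=(2,None) exec_start@5 write@7
I4 mul r2: issue@5 deps=(2,0) exec_start@5 write@6
I5 add r1: issue@6 deps=(4,2) exec_start@6 write@8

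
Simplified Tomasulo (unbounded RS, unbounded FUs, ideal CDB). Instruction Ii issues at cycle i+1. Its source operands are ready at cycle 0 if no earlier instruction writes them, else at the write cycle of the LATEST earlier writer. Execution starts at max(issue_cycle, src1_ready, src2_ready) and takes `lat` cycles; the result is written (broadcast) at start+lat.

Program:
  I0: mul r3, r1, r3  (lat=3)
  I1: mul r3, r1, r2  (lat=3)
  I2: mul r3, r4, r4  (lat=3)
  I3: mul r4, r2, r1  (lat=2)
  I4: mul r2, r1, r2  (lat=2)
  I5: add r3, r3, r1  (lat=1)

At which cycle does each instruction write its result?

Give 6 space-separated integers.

I0 mul r3: issue@1 deps=(None,None) exec_start@1 write@4
I1 mul r3: issue@2 deps=(None,None) exec_start@2 write@5
I2 mul r3: issue@3 deps=(None,None) exec_start@3 write@6
I3 mul r4: issue@4 deps=(None,None) exec_start@4 write@6
I4 mul r2: issue@5 deps=(None,None) exec_start@5 write@7
I5 add r3: issue@6 deps=(2,None) exec_start@6 write@7

Answer: 4 5 6 6 7 7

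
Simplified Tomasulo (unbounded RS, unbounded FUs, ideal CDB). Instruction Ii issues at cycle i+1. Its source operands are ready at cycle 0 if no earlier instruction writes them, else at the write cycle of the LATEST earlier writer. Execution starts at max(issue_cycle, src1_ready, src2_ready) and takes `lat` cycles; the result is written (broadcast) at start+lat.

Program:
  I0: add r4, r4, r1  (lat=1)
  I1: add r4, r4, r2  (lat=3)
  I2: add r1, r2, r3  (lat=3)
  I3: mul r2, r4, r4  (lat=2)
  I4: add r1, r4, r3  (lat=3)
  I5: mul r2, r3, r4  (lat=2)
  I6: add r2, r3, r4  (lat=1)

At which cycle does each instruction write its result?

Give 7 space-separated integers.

Answer: 2 5 6 7 8 8 8

Derivation:
I0 add r4: issue@1 deps=(None,None) exec_start@1 write@2
I1 add r4: issue@2 deps=(0,None) exec_start@2 write@5
I2 add r1: issue@3 deps=(None,None) exec_start@3 write@6
I3 mul r2: issue@4 deps=(1,1) exec_start@5 write@7
I4 add r1: issue@5 deps=(1,None) exec_start@5 write@8
I5 mul r2: issue@6 deps=(None,1) exec_start@6 write@8
I6 add r2: issue@7 deps=(None,1) exec_start@7 write@8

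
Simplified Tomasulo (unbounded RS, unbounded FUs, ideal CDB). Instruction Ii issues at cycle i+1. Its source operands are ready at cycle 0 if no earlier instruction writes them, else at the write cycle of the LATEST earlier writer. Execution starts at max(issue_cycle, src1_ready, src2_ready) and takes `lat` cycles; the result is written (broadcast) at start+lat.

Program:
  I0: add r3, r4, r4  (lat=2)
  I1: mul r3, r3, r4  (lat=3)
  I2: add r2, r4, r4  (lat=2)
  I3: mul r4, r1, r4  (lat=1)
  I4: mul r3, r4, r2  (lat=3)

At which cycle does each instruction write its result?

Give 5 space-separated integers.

Answer: 3 6 5 5 8

Derivation:
I0 add r3: issue@1 deps=(None,None) exec_start@1 write@3
I1 mul r3: issue@2 deps=(0,None) exec_start@3 write@6
I2 add r2: issue@3 deps=(None,None) exec_start@3 write@5
I3 mul r4: issue@4 deps=(None,None) exec_start@4 write@5
I4 mul r3: issue@5 deps=(3,2) exec_start@5 write@8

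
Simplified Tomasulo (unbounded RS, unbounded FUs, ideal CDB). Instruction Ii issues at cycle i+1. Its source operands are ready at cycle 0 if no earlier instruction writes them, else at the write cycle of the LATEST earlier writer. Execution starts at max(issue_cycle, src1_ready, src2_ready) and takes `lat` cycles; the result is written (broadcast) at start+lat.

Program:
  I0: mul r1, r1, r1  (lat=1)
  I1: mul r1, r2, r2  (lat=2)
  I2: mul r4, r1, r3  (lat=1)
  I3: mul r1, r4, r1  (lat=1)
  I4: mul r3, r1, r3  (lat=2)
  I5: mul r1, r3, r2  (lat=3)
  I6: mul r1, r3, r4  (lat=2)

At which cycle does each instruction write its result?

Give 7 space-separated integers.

I0 mul r1: issue@1 deps=(None,None) exec_start@1 write@2
I1 mul r1: issue@2 deps=(None,None) exec_start@2 write@4
I2 mul r4: issue@3 deps=(1,None) exec_start@4 write@5
I3 mul r1: issue@4 deps=(2,1) exec_start@5 write@6
I4 mul r3: issue@5 deps=(3,None) exec_start@6 write@8
I5 mul r1: issue@6 deps=(4,None) exec_start@8 write@11
I6 mul r1: issue@7 deps=(4,2) exec_start@8 write@10

Answer: 2 4 5 6 8 11 10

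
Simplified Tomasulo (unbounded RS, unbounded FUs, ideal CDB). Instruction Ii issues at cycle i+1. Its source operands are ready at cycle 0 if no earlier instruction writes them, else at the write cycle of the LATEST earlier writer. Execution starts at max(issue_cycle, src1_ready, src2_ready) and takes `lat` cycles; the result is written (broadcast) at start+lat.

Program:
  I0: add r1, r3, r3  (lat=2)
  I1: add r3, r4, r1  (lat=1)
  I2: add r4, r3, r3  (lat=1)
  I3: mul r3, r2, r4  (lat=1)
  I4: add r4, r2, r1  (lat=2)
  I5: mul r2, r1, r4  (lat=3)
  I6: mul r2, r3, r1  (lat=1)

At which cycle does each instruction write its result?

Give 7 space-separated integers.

Answer: 3 4 5 6 7 10 8

Derivation:
I0 add r1: issue@1 deps=(None,None) exec_start@1 write@3
I1 add r3: issue@2 deps=(None,0) exec_start@3 write@4
I2 add r4: issue@3 deps=(1,1) exec_start@4 write@5
I3 mul r3: issue@4 deps=(None,2) exec_start@5 write@6
I4 add r4: issue@5 deps=(None,0) exec_start@5 write@7
I5 mul r2: issue@6 deps=(0,4) exec_start@7 write@10
I6 mul r2: issue@7 deps=(3,0) exec_start@7 write@8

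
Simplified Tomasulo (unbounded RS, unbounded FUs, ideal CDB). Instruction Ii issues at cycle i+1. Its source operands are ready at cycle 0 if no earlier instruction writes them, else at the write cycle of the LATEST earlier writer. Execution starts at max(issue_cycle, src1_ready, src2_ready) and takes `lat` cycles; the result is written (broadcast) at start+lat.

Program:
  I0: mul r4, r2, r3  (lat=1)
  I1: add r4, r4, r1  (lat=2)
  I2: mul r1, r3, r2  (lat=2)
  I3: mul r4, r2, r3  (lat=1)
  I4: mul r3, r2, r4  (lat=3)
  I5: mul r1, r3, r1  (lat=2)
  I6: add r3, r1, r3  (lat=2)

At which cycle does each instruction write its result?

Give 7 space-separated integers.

I0 mul r4: issue@1 deps=(None,None) exec_start@1 write@2
I1 add r4: issue@2 deps=(0,None) exec_start@2 write@4
I2 mul r1: issue@3 deps=(None,None) exec_start@3 write@5
I3 mul r4: issue@4 deps=(None,None) exec_start@4 write@5
I4 mul r3: issue@5 deps=(None,3) exec_start@5 write@8
I5 mul r1: issue@6 deps=(4,2) exec_start@8 write@10
I6 add r3: issue@7 deps=(5,4) exec_start@10 write@12

Answer: 2 4 5 5 8 10 12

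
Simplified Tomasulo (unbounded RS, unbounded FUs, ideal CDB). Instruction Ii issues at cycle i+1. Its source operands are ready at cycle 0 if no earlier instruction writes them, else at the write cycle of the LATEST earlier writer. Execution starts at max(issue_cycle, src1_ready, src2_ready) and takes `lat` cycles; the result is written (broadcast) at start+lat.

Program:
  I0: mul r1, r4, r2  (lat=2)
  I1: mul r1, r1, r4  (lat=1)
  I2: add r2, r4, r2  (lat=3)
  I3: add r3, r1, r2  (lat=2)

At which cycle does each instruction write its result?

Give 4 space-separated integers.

I0 mul r1: issue@1 deps=(None,None) exec_start@1 write@3
I1 mul r1: issue@2 deps=(0,None) exec_start@3 write@4
I2 add r2: issue@3 deps=(None,None) exec_start@3 write@6
I3 add r3: issue@4 deps=(1,2) exec_start@6 write@8

Answer: 3 4 6 8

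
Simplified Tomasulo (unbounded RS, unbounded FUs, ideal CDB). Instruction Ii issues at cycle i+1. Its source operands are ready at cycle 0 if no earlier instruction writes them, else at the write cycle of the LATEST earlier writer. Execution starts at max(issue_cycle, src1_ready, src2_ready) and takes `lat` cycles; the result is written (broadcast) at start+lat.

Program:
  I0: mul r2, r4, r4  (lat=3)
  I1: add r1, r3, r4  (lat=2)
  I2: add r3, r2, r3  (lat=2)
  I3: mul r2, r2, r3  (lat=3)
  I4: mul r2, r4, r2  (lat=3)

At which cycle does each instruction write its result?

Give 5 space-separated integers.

I0 mul r2: issue@1 deps=(None,None) exec_start@1 write@4
I1 add r1: issue@2 deps=(None,None) exec_start@2 write@4
I2 add r3: issue@3 deps=(0,None) exec_start@4 write@6
I3 mul r2: issue@4 deps=(0,2) exec_start@6 write@9
I4 mul r2: issue@5 deps=(None,3) exec_start@9 write@12

Answer: 4 4 6 9 12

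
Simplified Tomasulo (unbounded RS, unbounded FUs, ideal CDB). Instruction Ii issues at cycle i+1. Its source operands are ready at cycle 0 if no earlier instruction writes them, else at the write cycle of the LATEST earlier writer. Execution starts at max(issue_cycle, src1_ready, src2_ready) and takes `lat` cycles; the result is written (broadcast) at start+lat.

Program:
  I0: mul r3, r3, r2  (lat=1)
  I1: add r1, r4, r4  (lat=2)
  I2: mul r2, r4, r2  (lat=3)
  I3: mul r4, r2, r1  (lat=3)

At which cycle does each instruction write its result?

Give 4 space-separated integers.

Answer: 2 4 6 9

Derivation:
I0 mul r3: issue@1 deps=(None,None) exec_start@1 write@2
I1 add r1: issue@2 deps=(None,None) exec_start@2 write@4
I2 mul r2: issue@3 deps=(None,None) exec_start@3 write@6
I3 mul r4: issue@4 deps=(2,1) exec_start@6 write@9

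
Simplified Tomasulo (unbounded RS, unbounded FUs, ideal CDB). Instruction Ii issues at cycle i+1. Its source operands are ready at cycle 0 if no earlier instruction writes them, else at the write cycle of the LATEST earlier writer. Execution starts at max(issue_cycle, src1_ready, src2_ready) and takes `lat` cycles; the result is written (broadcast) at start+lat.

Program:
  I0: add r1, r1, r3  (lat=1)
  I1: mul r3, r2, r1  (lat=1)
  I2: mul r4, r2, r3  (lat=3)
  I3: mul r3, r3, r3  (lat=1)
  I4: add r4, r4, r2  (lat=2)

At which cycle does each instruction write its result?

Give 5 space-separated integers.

Answer: 2 3 6 5 8

Derivation:
I0 add r1: issue@1 deps=(None,None) exec_start@1 write@2
I1 mul r3: issue@2 deps=(None,0) exec_start@2 write@3
I2 mul r4: issue@3 deps=(None,1) exec_start@3 write@6
I3 mul r3: issue@4 deps=(1,1) exec_start@4 write@5
I4 add r4: issue@5 deps=(2,None) exec_start@6 write@8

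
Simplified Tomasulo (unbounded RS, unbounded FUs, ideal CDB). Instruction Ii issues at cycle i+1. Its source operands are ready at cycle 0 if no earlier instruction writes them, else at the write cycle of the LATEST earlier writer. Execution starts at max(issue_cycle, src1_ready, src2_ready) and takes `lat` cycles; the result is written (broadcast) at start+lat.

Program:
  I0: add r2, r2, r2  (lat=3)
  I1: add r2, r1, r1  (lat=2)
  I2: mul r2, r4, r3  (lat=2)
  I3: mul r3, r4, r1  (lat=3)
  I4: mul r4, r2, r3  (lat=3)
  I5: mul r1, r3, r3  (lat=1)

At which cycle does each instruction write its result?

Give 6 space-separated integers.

I0 add r2: issue@1 deps=(None,None) exec_start@1 write@4
I1 add r2: issue@2 deps=(None,None) exec_start@2 write@4
I2 mul r2: issue@3 deps=(None,None) exec_start@3 write@5
I3 mul r3: issue@4 deps=(None,None) exec_start@4 write@7
I4 mul r4: issue@5 deps=(2,3) exec_start@7 write@10
I5 mul r1: issue@6 deps=(3,3) exec_start@7 write@8

Answer: 4 4 5 7 10 8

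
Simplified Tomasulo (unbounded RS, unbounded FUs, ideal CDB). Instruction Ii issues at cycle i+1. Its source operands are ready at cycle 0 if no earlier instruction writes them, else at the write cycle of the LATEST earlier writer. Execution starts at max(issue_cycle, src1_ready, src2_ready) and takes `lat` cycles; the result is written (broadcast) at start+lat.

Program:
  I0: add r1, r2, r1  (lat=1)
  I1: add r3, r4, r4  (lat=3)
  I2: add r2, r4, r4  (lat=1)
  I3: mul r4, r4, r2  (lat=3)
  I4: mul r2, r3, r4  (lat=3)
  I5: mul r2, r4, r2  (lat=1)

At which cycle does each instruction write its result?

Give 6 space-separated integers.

I0 add r1: issue@1 deps=(None,None) exec_start@1 write@2
I1 add r3: issue@2 deps=(None,None) exec_start@2 write@5
I2 add r2: issue@3 deps=(None,None) exec_start@3 write@4
I3 mul r4: issue@4 deps=(None,2) exec_start@4 write@7
I4 mul r2: issue@5 deps=(1,3) exec_start@7 write@10
I5 mul r2: issue@6 deps=(3,4) exec_start@10 write@11

Answer: 2 5 4 7 10 11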